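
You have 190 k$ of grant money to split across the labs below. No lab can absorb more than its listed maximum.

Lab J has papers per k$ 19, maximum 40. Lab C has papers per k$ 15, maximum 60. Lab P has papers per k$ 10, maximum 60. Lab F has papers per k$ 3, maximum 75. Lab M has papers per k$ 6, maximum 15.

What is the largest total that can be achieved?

2395

Highest papers per k$ first: Lab J 19 > Lab C 15 > Lab P 10 > Lab M 6 > Lab F 3.
Lab J: +40 to 40 (cap) — 150 left.
Give Lab C 60 to hit its cap of 60 — 90 left.
Lab P takes 60 to reach its cap of 60 — 30 left.
Lab M takes 15 to reach its cap of 15 — 15 left.
Only 15 left; Lab F takes them to reach 15.
Total = 19×40 + 15×60 + 10×60 + 3×15 + 6×15 = 2395.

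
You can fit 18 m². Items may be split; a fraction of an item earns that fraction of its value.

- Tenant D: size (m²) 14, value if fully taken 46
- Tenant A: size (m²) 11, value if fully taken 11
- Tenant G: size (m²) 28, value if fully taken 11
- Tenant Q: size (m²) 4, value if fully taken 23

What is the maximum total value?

69

Best value per unit of size first: Tenant Q 23/4≈5.75, Tenant D 46/14≈3.29, Tenant A 11/11≈1, Tenant G 11/28≈0.393.
All 4 m² of Tenant Q fit (value 23) → 14 remain.
Tenant D: take in full, 14 m² for value 46 → 0 left.
Total value = 69.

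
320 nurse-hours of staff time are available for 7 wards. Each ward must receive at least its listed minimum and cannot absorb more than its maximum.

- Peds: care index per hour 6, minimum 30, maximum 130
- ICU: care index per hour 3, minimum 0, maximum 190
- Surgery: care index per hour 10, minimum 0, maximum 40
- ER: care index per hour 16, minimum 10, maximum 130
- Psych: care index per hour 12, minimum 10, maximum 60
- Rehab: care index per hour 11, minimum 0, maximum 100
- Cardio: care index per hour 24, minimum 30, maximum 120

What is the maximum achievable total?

5620

Meeting every minimum uses 30+0+0+10+10+0+30 = 80 nurse-hours, leaving 240.
Order the wards by care index per hour: Cardio 24 > ER 16 > Psych 12 > Rehab 11 > Surgery 10 > Peds 6 > ICU 3.
Give Cardio 90 more to hit its cap of 120 ; 150 left.
Give ER 120 more to hit its cap of 130 ; 30 left.
Psych: +30 (room for 50) → 40. Pool exhausted.
Total = 6×30 + 16×130 + 12×40 + 24×120 = 5620.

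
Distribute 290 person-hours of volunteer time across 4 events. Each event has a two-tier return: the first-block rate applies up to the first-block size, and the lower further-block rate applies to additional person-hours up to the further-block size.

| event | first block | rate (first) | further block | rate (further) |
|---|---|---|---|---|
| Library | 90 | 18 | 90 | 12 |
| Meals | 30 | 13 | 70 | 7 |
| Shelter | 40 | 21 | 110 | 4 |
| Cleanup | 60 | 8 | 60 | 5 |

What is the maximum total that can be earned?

Order all 8 blocks by rate: Shelter/first 21 > Library/first 18 > Meals/first 13 > Library/second 12 > Cleanup/first 8 > Meals/second 7 > Cleanup/second 5 > Shelter/second 4.
Shelter first at 21: fill all 40 ; 250 left.
Library first at 18: fill all 90 ; 160 left.
Fill Meals first block (30 at 13) ; 130 left.
Library/second (12): +90 ; 40 left.
Cleanup first at 8: only 40 left, fill 40.
Total = 21×40 + 18×90 + 13×30 + 12×90 + 8×40 = 4250.

4250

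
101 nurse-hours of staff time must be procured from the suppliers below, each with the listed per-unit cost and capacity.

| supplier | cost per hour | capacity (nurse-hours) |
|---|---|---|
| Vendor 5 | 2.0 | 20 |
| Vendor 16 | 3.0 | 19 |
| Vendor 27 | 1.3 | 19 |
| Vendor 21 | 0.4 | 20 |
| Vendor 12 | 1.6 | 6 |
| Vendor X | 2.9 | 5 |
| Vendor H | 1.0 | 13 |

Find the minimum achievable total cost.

163.8

Use suppliers in increasing cost order.
Vendor 21 (0.4): use full 20 — 81 nurse-hours to go.
Take 13 from Vendor H at 1.0 — need 68 more.
Take 19 from Vendor 27 at 1.3 — need 49 more.
Vendor 12 (1.6): use full 6 — 43 nurse-hours to go.
Vendor 5 (2.0): use full 20 — 23 nurse-hours to go.
Vendor X at 2.9: take all 5 nurse-hours — 18 still needed.
Take 18 from Vendor 16 at 3.0 to finish.
Cost = 20×0.4 + 13×1.0 + 19×1.3 + 6×1.6 + 20×2.0 + 5×2.9 + 18×3.0 = 163.8.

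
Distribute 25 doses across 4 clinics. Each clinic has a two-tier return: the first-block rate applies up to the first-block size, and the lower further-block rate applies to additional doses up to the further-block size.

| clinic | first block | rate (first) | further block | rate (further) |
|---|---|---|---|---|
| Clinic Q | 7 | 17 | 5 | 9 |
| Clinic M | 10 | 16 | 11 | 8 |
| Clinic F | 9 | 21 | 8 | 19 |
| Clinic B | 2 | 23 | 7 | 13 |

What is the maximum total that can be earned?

489

Treat each block as its own option and order by rate: Clinic B/T1 23 > Clinic F/T1 21 > Clinic F/T2 19 > Clinic Q/T1 17 > Clinic M/T1 16 > Clinic B/T2 13 > Clinic Q/T2 9 > Clinic M/T2 8.
Fill Clinic B T1 block (2 at 23) — 23 left.
Clinic F/T1 (21): +9 — 14 left.
Clinic F/T2 (19): +8 — 6 left.
Clinic Q T1 at 17: only 6 left, fill 6.
Total = 23×2 + 21×9 + 19×8 + 17×6 = 489.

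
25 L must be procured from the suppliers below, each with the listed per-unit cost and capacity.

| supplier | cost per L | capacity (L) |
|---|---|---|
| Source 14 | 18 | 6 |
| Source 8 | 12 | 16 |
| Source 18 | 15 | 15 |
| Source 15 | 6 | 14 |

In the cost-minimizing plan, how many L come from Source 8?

Fill from the cheapest supplier first.
Source 15 (6): use full 14 → 11 L to go.
Take 11 from Source 8 at 12 to finish.
Source 18, Source 14: unused.

11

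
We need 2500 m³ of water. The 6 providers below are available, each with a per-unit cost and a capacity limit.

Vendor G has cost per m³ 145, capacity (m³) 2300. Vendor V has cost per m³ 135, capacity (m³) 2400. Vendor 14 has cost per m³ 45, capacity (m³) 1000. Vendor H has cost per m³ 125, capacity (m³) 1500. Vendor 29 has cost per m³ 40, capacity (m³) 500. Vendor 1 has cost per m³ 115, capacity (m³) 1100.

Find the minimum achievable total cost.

Cheapest first:
Vendor 29 at 40: take all 500 m³ → 2000 still needed.
Vendor 14 at 45: take all 1000 m³ → 1000 still needed.
Vendor 1 at 115: take 1000 of its 1100 → requirement met.
Vendor H, Vendor V, Vendor G: unused.
Cost = 500×40 + 1000×45 + 1000×115 = 180000.

180000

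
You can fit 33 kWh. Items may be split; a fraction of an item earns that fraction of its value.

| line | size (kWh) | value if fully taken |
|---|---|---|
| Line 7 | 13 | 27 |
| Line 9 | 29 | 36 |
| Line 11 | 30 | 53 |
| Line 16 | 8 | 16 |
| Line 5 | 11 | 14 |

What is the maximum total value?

64.2

Best value per unit of size first: Line 7 27/13≈2.08, Line 16 16/8≈2, Line 11 53/30≈1.77, Line 5 14/11≈1.27, Line 9 36/29≈1.24.
Line 7: take in full, 13 kWh for value 27 → 20 left.
Line 16: take in full, 8 kWh for value 16 → 12 left.
Fill the last 12 kWh with part of Line 11: 12/30 of it earns 21.2.
Total value = 64.2.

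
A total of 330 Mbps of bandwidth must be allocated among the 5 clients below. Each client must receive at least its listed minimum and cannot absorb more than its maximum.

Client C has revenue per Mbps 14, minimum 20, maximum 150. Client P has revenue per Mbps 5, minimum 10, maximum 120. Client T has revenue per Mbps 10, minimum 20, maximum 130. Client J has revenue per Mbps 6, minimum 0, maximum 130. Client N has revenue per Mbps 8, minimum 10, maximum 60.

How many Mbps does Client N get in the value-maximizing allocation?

Meeting every minimum uses 20+10+20+0+10 = 60 Mbps, leaving 270.
Rank by revenue per Mbps: Client C 14 > Client T 10 > Client N 8 > Client J 6 > Client P 5.
Client C takes 130 more to reach its cap of 150 — 140 left.
Give Client T 110 more to hit its cap of 130 — 30 left.
Only 30 left; Client N takes them to reach 40.

40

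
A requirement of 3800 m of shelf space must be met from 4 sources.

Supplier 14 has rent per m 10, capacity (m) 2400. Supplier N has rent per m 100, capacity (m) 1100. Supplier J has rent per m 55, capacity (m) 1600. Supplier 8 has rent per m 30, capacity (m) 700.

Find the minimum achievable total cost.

83500

Fill from the cheapest source first.
Take 2400 from Supplier 14 at 10 ; need 1400 more.
Supplier 8 (30): use full 700 ; 700 m to go.
Supplier J at 55: take 700 of its 1600 ; requirement met.
Supplier N: unused.
Cost = 2400×10 + 700×30 + 700×55 = 83500.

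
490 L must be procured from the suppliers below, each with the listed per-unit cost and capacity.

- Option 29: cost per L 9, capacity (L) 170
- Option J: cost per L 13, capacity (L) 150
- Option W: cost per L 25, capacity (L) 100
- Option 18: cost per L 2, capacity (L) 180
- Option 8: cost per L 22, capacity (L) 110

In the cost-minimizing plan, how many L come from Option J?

Use suppliers in increasing cost order.
Option 18 at 2: take all 180 L ; 310 still needed.
Option 29 (9): use full 170 ; 140 L to go.
Option J at 13: take 140 of its 150 ; requirement met.
Option 8, Option W: unused.

140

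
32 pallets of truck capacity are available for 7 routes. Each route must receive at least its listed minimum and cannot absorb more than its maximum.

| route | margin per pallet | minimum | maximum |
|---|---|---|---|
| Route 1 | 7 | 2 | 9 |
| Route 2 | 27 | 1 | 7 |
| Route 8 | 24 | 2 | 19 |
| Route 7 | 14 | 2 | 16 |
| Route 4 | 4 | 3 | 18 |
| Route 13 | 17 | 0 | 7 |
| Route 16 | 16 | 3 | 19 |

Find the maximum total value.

651

Meeting every minimum uses 2+1+2+2+3+0+3 = 13 pallets, leaving 19.
Order the routes by margin per pallet: Route 2 27 > Route 8 24 > Route 13 17 > Route 16 16 > Route 7 14 > Route 1 7 > Route 4 4.
Give Route 2 6 more to hit its cap of 7 ; 13 left.
Only 13 left; Route 8 takes them to reach 15.
Total = 7×2 + 27×7 + 24×15 + 14×2 + 4×3 + 16×3 = 651.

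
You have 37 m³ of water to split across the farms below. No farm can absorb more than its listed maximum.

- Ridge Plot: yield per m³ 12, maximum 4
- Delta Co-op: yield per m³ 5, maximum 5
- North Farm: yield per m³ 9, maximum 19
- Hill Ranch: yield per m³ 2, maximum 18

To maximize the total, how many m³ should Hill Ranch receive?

9

Order the farms by yield per m³: Ridge Plot 12 > North Farm 9 > Delta Co-op 5 > Hill Ranch 2.
Give Ridge Plot 4 to hit its cap of 4 ; 33 left.
Give North Farm 19 to hit its cap of 19 ; 14 left.
Delta Co-op takes 5 to reach its cap of 5 ; 9 left.
Only 9 left; Hill Ranch takes them to reach 9.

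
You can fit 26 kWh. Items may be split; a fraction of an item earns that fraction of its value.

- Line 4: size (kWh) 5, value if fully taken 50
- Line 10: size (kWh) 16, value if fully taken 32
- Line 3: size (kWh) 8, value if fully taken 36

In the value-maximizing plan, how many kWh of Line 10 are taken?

13

Sort by value density: Line 4 50/5≈10, Line 3 36/8≈4.5, Line 10 32/16≈2.
All 5 kWh of Line 4 fit (value 50) → 21 remain.
Take all of Line 3 (8 kWh, value 36) → 13 kWh left.
Only 13 kWh remain; take 13/16 of Line 10 for value 32×13/16 = 26.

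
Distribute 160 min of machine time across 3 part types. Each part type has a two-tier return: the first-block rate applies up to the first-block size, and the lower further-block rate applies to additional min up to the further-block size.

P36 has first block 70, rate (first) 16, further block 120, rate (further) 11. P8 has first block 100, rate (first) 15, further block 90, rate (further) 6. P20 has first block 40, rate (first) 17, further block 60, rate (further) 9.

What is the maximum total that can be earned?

2550

Order all 6 blocks by rate: P20/T1 17 > P36/T1 16 > P8/T1 15 > P36/T2 11 > P20/T2 9 > P8/T2 6.
Fill P20 T1 block (40 at 17) → 120 left.
P36 T1 at 16: fill all 70 → 50 left.
P8 T1 at 15: only 50 left, fill 50.
Total = 17×40 + 16×70 + 15×50 = 2550.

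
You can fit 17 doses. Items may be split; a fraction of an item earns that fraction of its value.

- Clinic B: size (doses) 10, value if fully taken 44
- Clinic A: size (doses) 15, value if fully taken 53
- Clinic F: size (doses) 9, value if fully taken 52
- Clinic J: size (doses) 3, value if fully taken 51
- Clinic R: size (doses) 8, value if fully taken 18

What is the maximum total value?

125

Rank by value-to-size ratio: Clinic J 51/3≈17, Clinic F 52/9≈5.78, Clinic B 44/10≈4.4, Clinic A 53/15≈3.53, Clinic R 18/8≈2.25.
Clinic J: take in full, 3 doses for value 51 → 14 left.
Take all of Clinic F (9 doses, value 52) → 5 doses left.
5 doses left: a 5/10 share of Clinic B gives 44×5/10 = 22.
Total value = 125.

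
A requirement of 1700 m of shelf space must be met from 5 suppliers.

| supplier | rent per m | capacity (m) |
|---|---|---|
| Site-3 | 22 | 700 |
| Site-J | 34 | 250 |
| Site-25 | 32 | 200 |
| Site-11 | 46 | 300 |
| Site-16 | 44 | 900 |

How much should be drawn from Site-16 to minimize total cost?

Use suppliers in increasing cost order.
Take 700 from Site-3 at 22 ; need 1000 more.
Site-25 (32): use full 200 ; 800 m to go.
Site-J (34): use full 250 ; 550 m to go.
Site-16 at 44: take 550 of its 900 ; requirement met.
Site-11: unused.

550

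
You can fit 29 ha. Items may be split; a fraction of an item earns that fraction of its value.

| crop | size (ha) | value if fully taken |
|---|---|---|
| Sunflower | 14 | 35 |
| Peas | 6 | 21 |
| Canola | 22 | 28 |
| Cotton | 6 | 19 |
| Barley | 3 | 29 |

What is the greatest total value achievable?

104

Sort by value density: Barley 29/3≈9.67, Peas 21/6≈3.5, Cotton 19/6≈3.17, Sunflower 35/14≈2.5, Canola 28/22≈1.27.
All 3 ha of Barley fit (value 29) — 26 remain.
All 6 ha of Peas fit (value 21) — 20 remain.
All 6 ha of Cotton fit (value 19) — 14 remain.
Sunflower: take in full, 14 ha for value 35 — 0 left.
Total value = 104.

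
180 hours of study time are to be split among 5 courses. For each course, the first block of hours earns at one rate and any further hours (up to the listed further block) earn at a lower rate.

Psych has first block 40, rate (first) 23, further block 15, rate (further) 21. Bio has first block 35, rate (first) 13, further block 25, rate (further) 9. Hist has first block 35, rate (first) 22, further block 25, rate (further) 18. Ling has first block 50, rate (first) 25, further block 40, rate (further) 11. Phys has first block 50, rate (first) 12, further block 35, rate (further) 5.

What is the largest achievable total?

Order all 10 blocks by rate: Ling/first 25 > Psych/first 23 > Hist/first 22 > Psych/second 21 > Hist/second 18 > Bio/first 13 > Phys/first 12 > Ling/second 11 > Bio/second 9 > Phys/second 5.
Ling first at 25: fill all 50 — 130 left.
Psych/first (23): +40 — 90 left.
Fill Hist first block (35 at 22) — 55 left.
Psych/second (21): +15 — 40 left.
Hist second at 18: fill all 25 — 15 left.
Bio/first: +15 of 35 at 13; pool empty.
Total = 25×50 + 23×40 + 22×35 + 21×15 + 18×25 + 13×15 = 3900.

3900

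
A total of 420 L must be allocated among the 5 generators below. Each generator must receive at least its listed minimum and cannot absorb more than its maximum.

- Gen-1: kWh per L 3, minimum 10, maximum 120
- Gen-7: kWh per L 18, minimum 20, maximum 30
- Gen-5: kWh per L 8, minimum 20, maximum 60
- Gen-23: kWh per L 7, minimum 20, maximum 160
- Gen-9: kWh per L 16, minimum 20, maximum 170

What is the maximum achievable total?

Meeting every minimum uses 10+20+20+20+20 = 90 L, leaving 330.
Order the generators by kWh per L: Gen-7 18 > Gen-9 16 > Gen-5 8 > Gen-23 7 > Gen-1 3.
Gen-7: +10 to 30 (cap) — 320 left.
Gen-9 takes 150 more to reach its cap of 170 — 170 left.
Gen-5: +40 to 60 (cap) — 130 left.
Gen-23: +130 (room for 140) → 150. Pool exhausted.
Total = 3×10 + 18×30 + 8×60 + 7×150 + 16×170 = 4820.

4820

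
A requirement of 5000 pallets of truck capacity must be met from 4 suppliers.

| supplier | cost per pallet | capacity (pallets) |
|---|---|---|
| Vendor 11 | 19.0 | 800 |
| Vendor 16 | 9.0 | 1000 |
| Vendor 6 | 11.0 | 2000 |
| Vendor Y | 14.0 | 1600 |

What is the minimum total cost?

Cheapest first:
Take 1000 from Vendor 16 at 9.0 — need 4000 more.
Take 2000 from Vendor 6 at 11.0 — need 2000 more.
Vendor Y at 14.0: take all 1600 pallets — 400 still needed.
Take 400 from Vendor 11 at 19.0 to finish.
Cost = 1000×9.0 + 2000×11.0 + 1600×14.0 + 400×19.0 = 61000.

61000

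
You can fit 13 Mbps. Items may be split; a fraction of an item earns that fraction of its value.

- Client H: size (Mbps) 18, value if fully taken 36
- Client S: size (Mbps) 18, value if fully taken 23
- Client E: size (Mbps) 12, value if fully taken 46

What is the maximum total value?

48

Best value per unit of size first: Client E 46/12≈3.83, Client H 36/18≈2, Client S 23/18≈1.28.
All 12 Mbps of Client E fit (value 46) ; 1 remain.
Fill the last 1 Mbps with part of Client H: 1/18 of it earns 2.
Total value = 48.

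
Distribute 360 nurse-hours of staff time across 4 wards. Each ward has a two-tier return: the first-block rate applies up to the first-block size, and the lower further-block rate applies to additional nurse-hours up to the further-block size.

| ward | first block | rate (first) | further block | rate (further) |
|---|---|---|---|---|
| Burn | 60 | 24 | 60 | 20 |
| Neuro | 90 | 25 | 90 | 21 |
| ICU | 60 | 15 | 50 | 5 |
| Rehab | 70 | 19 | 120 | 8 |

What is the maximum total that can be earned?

Rank every tier by rate: Neuro/tier1 25 > Burn/tier1 24 > Neuro/tier2 21 > Burn/tier2 20 > Rehab/tier1 19 > ICU/tier1 15 > Rehab/tier2 8 > ICU/tier2 5.
Neuro tier1 at 25: fill all 90 → 270 left.
Fill Burn tier1 block (60 at 24) → 210 left.
Neuro/tier2 (21): +90 → 120 left.
Burn tier2 at 20: fill all 60 → 60 left.
Rehab/tier1: +60 of 70 at 19; pool empty.
Total = 25×90 + 24×60 + 21×90 + 20×60 + 19×60 = 7920.

7920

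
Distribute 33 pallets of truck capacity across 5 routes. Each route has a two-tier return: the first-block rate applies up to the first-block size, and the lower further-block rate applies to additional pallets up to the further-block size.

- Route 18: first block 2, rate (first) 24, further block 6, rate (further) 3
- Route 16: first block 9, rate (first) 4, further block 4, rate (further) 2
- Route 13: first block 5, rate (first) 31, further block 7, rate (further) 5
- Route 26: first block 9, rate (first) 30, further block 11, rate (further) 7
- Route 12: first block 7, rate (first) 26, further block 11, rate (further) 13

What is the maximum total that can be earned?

Rank every tier by rate: Route 13/first 31 > Route 26/first 30 > Route 12/first 26 > Route 18/first 24 > Route 12/second 13 > Route 26/second 7 > Route 13/second 5 > Route 16/first 4 > Route 18/second 3 > Route 16/second 2.
Route 13 first at 31: fill all 5 ; 28 left.
Route 26 first at 30: fill all 9 ; 19 left.
Route 12 first at 26: fill all 7 ; 12 left.
Route 18 first at 24: fill all 2 ; 10 left.
Route 12 second at 13: only 10 left, fill 10.
Total = 31×5 + 30×9 + 26×7 + 24×2 + 13×10 = 785.

785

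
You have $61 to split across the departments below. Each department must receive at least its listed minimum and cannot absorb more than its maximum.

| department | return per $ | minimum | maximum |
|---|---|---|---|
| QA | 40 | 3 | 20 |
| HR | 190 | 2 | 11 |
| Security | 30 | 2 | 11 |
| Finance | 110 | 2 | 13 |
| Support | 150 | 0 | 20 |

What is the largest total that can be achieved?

7180

Meeting every minimum uses 3+2+2+2+0 = 9 $, leaving 52.
Order the departments by return per $: HR 190 > Support 150 > Finance 110 > QA 40 > Security 30.
HR takes 9 more to reach its cap of 11 ; 43 left.
Support: +20 to 20 (cap) ; 23 left.
Finance: +11 to 13 (cap) ; 12 left.
QA: +12 (room for 17) → 15. Pool exhausted.
Total = 40×15 + 190×11 + 30×2 + 110×13 + 150×20 = 7180.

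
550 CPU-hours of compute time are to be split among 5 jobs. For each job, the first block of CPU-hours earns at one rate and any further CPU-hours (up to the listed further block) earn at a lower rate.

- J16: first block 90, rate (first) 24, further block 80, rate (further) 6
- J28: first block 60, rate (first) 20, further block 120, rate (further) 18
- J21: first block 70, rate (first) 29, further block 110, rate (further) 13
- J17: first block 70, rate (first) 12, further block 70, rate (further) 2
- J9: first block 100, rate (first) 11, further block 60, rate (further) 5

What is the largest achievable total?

Rank every tier by rate: J21/T1 29 > J16/T1 24 > J28/T1 20 > J28/T2 18 > J21/T2 13 > J17/T1 12 > J9/T1 11 > J16/T2 6 > J9/T2 5 > J17/T2 2.
J21 T1 at 29: fill all 70 — 480 left.
J16/T1 (24): +90 — 390 left.
J28 T1 at 20: fill all 60 — 330 left.
J28/T2 (18): +120 — 210 left.
J21/T2 (13): +110 — 100 left.
J17/T1 (12): +70 — 30 left.
J9/T1: +30 of 100 at 11; pool empty.
Total = 29×70 + 24×90 + 20×60 + 18×120 + 13×110 + 12×70 + 11×30 = 10150.

10150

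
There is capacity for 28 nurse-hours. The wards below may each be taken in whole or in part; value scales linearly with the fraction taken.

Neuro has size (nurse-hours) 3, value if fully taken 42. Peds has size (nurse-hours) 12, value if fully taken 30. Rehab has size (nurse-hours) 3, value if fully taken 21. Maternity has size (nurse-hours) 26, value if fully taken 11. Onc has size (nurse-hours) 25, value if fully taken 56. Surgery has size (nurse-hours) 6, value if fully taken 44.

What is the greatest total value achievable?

145.96

Sort by value density: Neuro 42/3≈14, Surgery 44/6≈7.33, Rehab 21/3≈7, Peds 30/12≈2.5, Onc 56/25≈2.24, Maternity 11/26≈0.423.
Take all of Neuro (3 nurse-hours, value 42) ; 25 nurse-hours left.
Surgery: take in full, 6 nurse-hours for value 44 ; 19 left.
Take all of Rehab (3 nurse-hours, value 21) ; 16 nurse-hours left.
All 12 nurse-hours of Peds fit (value 30) ; 4 remain.
Only 4 nurse-hours remain; take 4/25 of Onc for value 56×4/25 = 8.96.
Total value = 145.96.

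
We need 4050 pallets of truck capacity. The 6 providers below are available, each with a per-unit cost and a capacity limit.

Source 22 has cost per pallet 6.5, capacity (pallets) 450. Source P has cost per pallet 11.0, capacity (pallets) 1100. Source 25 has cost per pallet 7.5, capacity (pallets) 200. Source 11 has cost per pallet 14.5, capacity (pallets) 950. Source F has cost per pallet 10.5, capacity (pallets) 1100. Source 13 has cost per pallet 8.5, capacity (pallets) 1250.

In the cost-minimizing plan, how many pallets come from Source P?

1050

Cheapest first:
Source 22 (6.5): use full 450 — 3600 pallets to go.
Source 25 at 7.5: take all 200 pallets — 3400 still needed.
Take 1250 from Source 13 at 8.5 — need 2150 more.
Take 1100 from Source F at 10.5 — need 1050 more.
Source P at 11.0: take 1050 of its 1100 — requirement met.
Source 11: unused.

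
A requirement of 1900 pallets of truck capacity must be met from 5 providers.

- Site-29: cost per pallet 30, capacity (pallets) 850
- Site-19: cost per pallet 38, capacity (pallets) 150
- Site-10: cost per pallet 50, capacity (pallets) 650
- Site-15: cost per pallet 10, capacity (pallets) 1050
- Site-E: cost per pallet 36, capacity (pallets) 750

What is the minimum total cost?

36000

Fill from the cheapest provider first.
Take 1050 from Site-15 at 10 ; need 850 more.
Take 850 from Site-29 at 30 ; need 0 more.
Site-E, Site-19, Site-10: unused.
Cost = 1050×10 + 850×30 = 36000.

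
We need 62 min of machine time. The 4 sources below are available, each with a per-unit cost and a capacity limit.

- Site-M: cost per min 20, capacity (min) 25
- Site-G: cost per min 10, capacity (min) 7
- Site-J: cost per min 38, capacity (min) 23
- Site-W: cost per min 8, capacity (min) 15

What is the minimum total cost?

Use sources in increasing cost order.
Take 15 from Site-W at 8 ; need 47 more.
Site-G at 10: take all 7 min ; 40 still needed.
Site-M at 20: take all 25 min ; 15 still needed.
Site-J at 38: take 15 of its 23 ; requirement met.
Cost = 15×8 + 7×10 + 25×20 + 15×38 = 1260.

1260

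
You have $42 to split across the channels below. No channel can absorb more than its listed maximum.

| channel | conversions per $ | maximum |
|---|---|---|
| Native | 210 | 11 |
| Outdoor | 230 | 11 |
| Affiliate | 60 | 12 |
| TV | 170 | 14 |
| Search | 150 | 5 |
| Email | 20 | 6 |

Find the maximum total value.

8030

Order the channels by conversions per $: Outdoor 230 > Native 210 > TV 170 > Search 150 > Affiliate 60 > Email 20.
Outdoor: +11 to 11 (cap) ; 31 left.
Give Native 11 to hit its cap of 11 ; 20 left.
TV: +14 to 14 (cap) ; 6 left.
Give Search 5 to hit its cap of 5 ; 1 left.
Affiliate: +1 (room for 12) → 1. Pool exhausted.
Total = 210×11 + 230×11 + 60×1 + 170×14 + 150×5 = 8030.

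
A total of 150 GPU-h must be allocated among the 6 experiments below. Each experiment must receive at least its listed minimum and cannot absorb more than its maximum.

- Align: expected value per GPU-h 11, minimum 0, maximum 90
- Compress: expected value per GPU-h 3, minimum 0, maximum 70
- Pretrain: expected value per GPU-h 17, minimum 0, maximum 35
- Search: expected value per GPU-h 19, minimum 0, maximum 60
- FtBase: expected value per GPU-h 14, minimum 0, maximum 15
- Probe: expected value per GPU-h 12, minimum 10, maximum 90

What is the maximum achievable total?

Meeting every minimum uses 0+0+0+0+0+10 = 10 GPU-h, leaving 140.
Rank by expected value per GPU-h: Search 19 > Pretrain 17 > FtBase 14 > Probe 12 > Align 11 > Compress 3.
Search takes 60 more to reach its cap of 60 → 80 left.
Pretrain takes 35 more to reach its cap of 35 → 45 left.
FtBase: +15 to 15 (cap) → 30 left.
Only 30 left; Probe takes them to reach 40.
Total = 17×35 + 19×60 + 14×15 + 12×40 = 2425.

2425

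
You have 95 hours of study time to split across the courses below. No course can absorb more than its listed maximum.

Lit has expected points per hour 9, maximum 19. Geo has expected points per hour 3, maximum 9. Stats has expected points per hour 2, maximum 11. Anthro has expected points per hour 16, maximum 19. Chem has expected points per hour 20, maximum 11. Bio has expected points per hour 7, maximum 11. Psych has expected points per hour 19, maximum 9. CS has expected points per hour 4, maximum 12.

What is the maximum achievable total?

1028

Highest expected points per hour first: Chem 20 > Psych 19 > Anthro 16 > Lit 9 > Bio 7 > CS 4 > Geo 3 > Stats 2.
Chem takes 11 to reach its cap of 11 ; 84 left.
Give Psych 9 to hit its cap of 9 ; 75 left.
Give Anthro 19 to hit its cap of 19 ; 56 left.
Lit: +19 to 19 (cap) ; 37 left.
Bio: +11 to 11 (cap) ; 26 left.
CS: +12 to 12 (cap) ; 14 left.
Geo takes 9 to reach its cap of 9 ; 5 left.
Only 5 left; Stats takes them to reach 5.
Total = 9×19 + 3×9 + 2×5 + 16×19 + 20×11 + 7×11 + 19×9 + 4×12 = 1028.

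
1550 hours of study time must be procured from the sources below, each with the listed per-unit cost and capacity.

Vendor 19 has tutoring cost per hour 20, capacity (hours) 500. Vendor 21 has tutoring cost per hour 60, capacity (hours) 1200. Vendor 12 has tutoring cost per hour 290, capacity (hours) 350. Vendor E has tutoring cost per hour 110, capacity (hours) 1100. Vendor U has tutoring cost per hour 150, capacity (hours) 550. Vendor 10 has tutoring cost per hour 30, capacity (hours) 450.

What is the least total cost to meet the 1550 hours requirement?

Use sources in increasing cost order.
Vendor 19 at 20: take all 500 hours → 1050 still needed.
Take 450 from Vendor 10 at 30 → need 600 more.
Take 600 from Vendor 21 at 60 to finish.
Vendor E, Vendor U, Vendor 12: unused.
Cost = 500×20 + 450×30 + 600×60 = 59500.

59500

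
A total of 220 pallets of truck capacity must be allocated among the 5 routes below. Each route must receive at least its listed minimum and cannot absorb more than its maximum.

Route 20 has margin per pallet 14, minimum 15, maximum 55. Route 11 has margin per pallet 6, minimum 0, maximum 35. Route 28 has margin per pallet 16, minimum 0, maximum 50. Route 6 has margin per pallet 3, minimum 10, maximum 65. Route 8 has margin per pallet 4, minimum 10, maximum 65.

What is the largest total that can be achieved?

2085

Meeting every minimum uses 15+0+0+10+10 = 35 pallets, leaving 185.
Highest margin per pallet first: Route 28 16 > Route 20 14 > Route 11 6 > Route 8 4 > Route 6 3.
Route 28 takes 50 more to reach its cap of 50 → 135 left.
Route 20 takes 40 more to reach its cap of 55 → 95 left.
Route 11 takes 35 more to reach its cap of 35 → 60 left.
Route 8: +55 to 65 (cap) → 5 left.
Route 6: +5 (room for 55) → 15. Pool exhausted.
Total = 14×55 + 6×35 + 16×50 + 3×15 + 4×65 = 2085.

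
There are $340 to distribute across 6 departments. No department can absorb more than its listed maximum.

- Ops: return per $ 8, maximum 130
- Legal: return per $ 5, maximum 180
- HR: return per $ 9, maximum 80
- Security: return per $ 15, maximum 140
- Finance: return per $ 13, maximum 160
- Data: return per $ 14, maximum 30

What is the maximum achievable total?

Highest return per $ first: Security 15 > Data 14 > Finance 13 > HR 9 > Ops 8 > Legal 5.
Security: +140 to 140 (cap) → 200 left.
Data: +30 to 30 (cap) → 170 left.
Give Finance 160 to hit its cap of 160 → 10 left.
Only 10 left; HR takes them to reach 10.
Total = 9×10 + 15×140 + 13×160 + 14×30 = 4690.

4690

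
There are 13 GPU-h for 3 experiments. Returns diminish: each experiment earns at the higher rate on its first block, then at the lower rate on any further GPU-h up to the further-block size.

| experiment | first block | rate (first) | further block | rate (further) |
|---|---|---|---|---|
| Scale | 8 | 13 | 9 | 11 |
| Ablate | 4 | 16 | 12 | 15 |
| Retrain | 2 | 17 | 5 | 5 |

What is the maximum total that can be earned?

Treat each block as its own option and order by rate: Retrain/T1 17 > Ablate/T1 16 > Ablate/T2 15 > Scale/T1 13 > Scale/T2 11 > Retrain/T2 5.
Retrain T1 at 17: fill all 2 ; 11 left.
Ablate/T1 (16): +4 ; 7 left.
7 remain; put them into Ablate T2 at 15.
Total = 17×2 + 16×4 + 15×7 = 203.

203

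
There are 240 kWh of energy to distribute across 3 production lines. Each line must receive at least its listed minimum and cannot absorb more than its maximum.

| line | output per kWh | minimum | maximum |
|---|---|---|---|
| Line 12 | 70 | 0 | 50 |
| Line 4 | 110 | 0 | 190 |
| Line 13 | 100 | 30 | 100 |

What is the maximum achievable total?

Meeting every minimum uses 0+0+30 = 30 kWh, leaving 210.
Rank by output per kWh: Line 4 110 > Line 13 100 > Line 12 70.
Line 4: +190 to 190 (cap) ; 20 left.
Line 13: +20 (room for 70) → 50. Pool exhausted.
Total = 110×190 + 100×50 = 25900.

25900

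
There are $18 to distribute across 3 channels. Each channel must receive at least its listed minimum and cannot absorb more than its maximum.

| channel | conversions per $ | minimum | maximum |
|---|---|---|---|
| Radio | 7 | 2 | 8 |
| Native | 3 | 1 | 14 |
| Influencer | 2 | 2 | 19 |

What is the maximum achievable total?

84

Meeting every minimum uses 2+1+2 = 5 $, leaving 13.
Highest conversions per $ first: Radio 7 > Native 3 > Influencer 2.
Radio takes 6 more to reach its cap of 8 → 7 left.
Only 7 left; Native takes them to reach 8.
Total = 7×8 + 3×8 + 2×2 = 84.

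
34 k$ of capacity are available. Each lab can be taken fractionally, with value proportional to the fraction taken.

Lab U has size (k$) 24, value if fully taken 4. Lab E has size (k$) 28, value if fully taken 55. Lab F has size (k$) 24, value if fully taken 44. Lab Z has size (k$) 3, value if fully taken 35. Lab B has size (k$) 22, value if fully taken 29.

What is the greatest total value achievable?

Sort by value density: Lab Z 35/3≈11.7, Lab E 55/28≈1.96, Lab F 44/24≈1.83, Lab B 29/22≈1.32, Lab U 4/24≈0.167.
All 3 k$ of Lab Z fit (value 35) ; 31 remain.
All 28 k$ of Lab E fit (value 55) ; 3 remain.
3 k$ left: a 3/24 share of Lab F gives 44×3/24 = 5.5.
Total value = 95.5.

95.5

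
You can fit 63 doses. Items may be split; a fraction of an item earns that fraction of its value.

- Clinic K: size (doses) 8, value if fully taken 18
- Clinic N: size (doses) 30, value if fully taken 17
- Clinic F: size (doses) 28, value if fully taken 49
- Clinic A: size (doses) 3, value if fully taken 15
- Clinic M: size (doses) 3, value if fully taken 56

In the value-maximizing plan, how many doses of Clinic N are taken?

Best value per unit of size first: Clinic M 56/3≈18.7, Clinic A 15/3≈5, Clinic K 18/8≈2.25, Clinic F 49/28≈1.75, Clinic N 17/30≈0.567.
Clinic M: take in full, 3 doses for value 56 → 60 left.
Take all of Clinic A (3 doses, value 15) → 57 doses left.
Clinic K: take in full, 8 doses for value 18 → 49 left.
Clinic F: take in full, 28 doses for value 49 → 21 left.
Only 21 doses remain; take 21/30 of Clinic N for value 17×21/30 = 11.9.

21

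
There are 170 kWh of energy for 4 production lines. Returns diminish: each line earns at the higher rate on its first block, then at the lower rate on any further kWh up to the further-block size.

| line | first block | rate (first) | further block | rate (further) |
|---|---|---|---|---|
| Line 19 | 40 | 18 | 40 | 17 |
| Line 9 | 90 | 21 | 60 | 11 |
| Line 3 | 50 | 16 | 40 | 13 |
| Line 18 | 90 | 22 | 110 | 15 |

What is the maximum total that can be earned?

Treat each block as its own option and order by rate: Line 18/T1 22 > Line 9/T1 21 > Line 19/T1 18 > Line 19/T2 17 > Line 3/T1 16 > Line 18/T2 15 > Line 3/T2 13 > Line 9/T2 11.
Line 18 T1 at 22: fill all 90 — 80 left.
Line 9/T1: +80 of 90 at 21; pool empty.
Total = 22×90 + 21×80 = 3660.

3660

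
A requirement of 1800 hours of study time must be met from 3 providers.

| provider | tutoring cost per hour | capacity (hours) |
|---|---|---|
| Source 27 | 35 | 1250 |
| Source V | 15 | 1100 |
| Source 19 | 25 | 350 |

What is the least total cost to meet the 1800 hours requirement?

Fill from the cheapest provider first.
Source V at 15: take all 1100 hours ; 700 still needed.
Source 19 (25): use full 350 ; 350 hours to go.
Take 350 from Source 27 at 35 to finish.
Cost = 1100×15 + 350×25 + 350×35 = 37500.

37500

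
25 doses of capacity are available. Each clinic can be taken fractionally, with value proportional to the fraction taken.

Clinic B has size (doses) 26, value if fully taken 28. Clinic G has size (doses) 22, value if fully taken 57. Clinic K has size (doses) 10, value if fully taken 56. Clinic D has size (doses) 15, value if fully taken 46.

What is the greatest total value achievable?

Rank by value-to-size ratio: Clinic K 56/10≈5.6, Clinic D 46/15≈3.07, Clinic G 57/22≈2.59, Clinic B 28/26≈1.08.
All 10 doses of Clinic K fit (value 56) ; 15 remain.
All 15 doses of Clinic D fit (value 46) ; 0 remain.
Total value = 102.

102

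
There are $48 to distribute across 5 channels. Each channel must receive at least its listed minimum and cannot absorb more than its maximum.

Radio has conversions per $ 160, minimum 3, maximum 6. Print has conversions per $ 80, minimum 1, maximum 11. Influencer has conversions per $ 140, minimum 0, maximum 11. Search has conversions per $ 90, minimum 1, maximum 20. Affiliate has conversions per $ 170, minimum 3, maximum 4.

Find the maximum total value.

Meeting every minimum uses 3+1+0+1+3 = 8 $, leaving 40.
Order the channels by conversions per $: Affiliate 170 > Radio 160 > Influencer 140 > Search 90 > Print 80.
Affiliate takes 1 more to reach its cap of 4 → 39 left.
Give Radio 3 more to hit its cap of 6 → 36 left.
Influencer: +11 to 11 (cap) → 25 left.
Search: +19 to 20 (cap) → 6 left.
Only 6 left; Print takes them to reach 7.
Total = 160×6 + 80×7 + 140×11 + 90×20 + 170×4 = 5540.

5540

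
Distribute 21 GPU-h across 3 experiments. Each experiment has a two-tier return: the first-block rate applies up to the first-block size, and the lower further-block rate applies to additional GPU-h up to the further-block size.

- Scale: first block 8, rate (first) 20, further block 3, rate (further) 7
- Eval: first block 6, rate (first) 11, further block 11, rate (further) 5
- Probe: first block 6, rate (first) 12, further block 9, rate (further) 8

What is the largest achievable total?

Treat each block as its own option and order by rate: Scale/tier1 20 > Probe/tier1 12 > Eval/tier1 11 > Probe/tier2 8 > Scale/tier2 7 > Eval/tier2 5.
Scale tier1 at 20: fill all 8 — 13 left.
Probe/tier1 (12): +6 — 7 left.
Eval tier1 at 11: fill all 6 — 1 left.
Probe/tier2: +1 of 9 at 8; pool empty.
Total = 20×8 + 12×6 + 11×6 + 8×1 = 306.

306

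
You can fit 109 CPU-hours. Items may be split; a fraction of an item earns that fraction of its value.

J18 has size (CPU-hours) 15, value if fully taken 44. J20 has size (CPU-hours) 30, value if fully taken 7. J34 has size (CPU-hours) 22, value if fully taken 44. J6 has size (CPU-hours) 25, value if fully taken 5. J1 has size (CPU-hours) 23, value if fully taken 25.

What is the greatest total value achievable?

123.8

Rank by value-to-size ratio: J18 44/15≈2.93, J34 44/22≈2, J1 25/23≈1.09, J20 7/30≈0.233, J6 5/25≈0.2.
Take all of J18 (15 CPU-hours, value 44) → 94 CPU-hours left.
All 22 CPU-hours of J34 fit (value 44) → 72 remain.
All 23 CPU-hours of J1 fit (value 25) → 49 remain.
All 30 CPU-hours of J20 fit (value 7) → 19 remain.
19 CPU-hours left: a 19/25 share of J6 gives 5×19/25 = 3.8.
Total value = 123.8.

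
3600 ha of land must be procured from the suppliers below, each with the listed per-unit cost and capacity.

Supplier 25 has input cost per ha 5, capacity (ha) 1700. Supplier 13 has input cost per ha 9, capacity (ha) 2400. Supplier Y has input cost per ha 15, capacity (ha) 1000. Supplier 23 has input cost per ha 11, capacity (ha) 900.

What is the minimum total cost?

Cheapest first:
Supplier 25 at 5: take all 1700 ha ; 1900 still needed.
Supplier 13 (9): take the remaining 1900 ; done.
Supplier 23, Supplier Y: unused.
Cost = 1700×5 + 1900×9 = 25600.

25600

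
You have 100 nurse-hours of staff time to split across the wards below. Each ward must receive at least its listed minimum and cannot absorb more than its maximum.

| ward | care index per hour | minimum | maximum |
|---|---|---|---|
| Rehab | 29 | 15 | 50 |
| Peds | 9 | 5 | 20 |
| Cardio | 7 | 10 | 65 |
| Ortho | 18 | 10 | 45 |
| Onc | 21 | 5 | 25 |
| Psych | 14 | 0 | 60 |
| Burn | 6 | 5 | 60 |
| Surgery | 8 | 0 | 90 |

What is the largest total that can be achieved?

Meeting every minimum uses 15+5+10+10+5+0+5+0 = 50 nurse-hours, leaving 50.
Rank by care index per hour: Rehab 29 > Onc 21 > Ortho 18 > Psych 14 > Peds 9 > Surgery 8 > Cardio 7 > Burn 6.
Rehab takes 35 more to reach its cap of 50 — 15 left.
Onc has room for 20 more but only 15 remain, so it gets 20.
Total = 29×50 + 9×5 + 7×10 + 18×10 + 21×20 + 6×5 = 2195.

2195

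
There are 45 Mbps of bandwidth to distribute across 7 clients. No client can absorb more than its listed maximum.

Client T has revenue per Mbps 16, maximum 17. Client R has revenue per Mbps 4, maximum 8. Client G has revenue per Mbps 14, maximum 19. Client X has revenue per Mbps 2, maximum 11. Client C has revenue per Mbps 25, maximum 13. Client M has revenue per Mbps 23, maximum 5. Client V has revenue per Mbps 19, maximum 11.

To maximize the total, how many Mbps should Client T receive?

16

Order the clients by revenue per Mbps: Client C 25 > Client M 23 > Client V 19 > Client T 16 > Client G 14 > Client R 4 > Client X 2.
Client C: +13 to 13 (cap) — 32 left.
Client M: +5 to 5 (cap) — 27 left.
Client V takes 11 to reach its cap of 11 — 16 left.
Client T has room for 17 but only 16 remain, so it gets 16.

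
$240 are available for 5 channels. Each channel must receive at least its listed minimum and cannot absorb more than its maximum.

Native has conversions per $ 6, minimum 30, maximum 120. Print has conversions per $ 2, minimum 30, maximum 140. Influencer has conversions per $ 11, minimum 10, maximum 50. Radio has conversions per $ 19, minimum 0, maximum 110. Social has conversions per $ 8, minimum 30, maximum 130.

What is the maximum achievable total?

Meeting every minimum uses 30+30+10+0+30 = 100 $, leaving 140.
Rank by conversions per $: Radio 19 > Influencer 11 > Social 8 > Native 6 > Print 2.
Radio: +110 to 110 (cap) → 30 left.
Influencer: +30 (room for 40) → 40. Pool exhausted.
Total = 6×30 + 2×30 + 11×40 + 19×110 + 8×30 = 3010.

3010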